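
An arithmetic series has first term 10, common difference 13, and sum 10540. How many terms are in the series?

Using S = n/2 × [2a + (n-1)d]
10540 = n/2 × [2(10) + (n-1)(13)]
10540 = n/2 × [20 + 13n - 13]
21080 = n × [7 + 13n]
13n² + (7)n - 21080 = 0
Discriminant: Δ = (7)² - 4(13)(-21080) = 49 + 1096160 = 1096209
√Δ = 1047
n = [-(7) + √Δ] / (2·13) = (-7 + 1047) / 26 = 1040 / 26 = 40
(The negative root is discarded since n must be a positive integer.)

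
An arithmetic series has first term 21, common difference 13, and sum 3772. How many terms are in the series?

Using S = n/2 × [2a + (n-1)d]
3772 = n/2 × [2(21) + (n-1)(13)]
3772 = n/2 × [42 + 13n - 13]
7544 = n × [29 + 13n]
13n² + (29)n - 7544 = 0
Discriminant: Δ = (29)² - 4(13)(-7544) = 841 + 392288 = 393129
√Δ = 627
n = [-(29) + √Δ] / (2·13) = (-29 + 627) / 26 = 598 / 26 = 23
(The negative root is discarded since n must be a positive integer.)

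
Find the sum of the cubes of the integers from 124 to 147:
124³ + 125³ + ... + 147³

Use ∑_{k=1}^{n} k³ = [n(n+1)/2]², then subtract the first 123 terms.
∑_{k=1}^{147} k³ = [147×148/2]² = 10878² = 118330884
∑_{k=1}^{123} k³ = [123×124/2]² = 7626² = 58155876
∑_{k=124}^{147} k³ = 118330884 - 58155876 = 60175008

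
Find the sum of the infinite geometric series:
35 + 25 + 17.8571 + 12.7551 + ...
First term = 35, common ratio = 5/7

For |r| < 1, S = a / (1 - r)
S = 35 / (1 - (5/7))
S = 35 / (2/7)
S = 245/2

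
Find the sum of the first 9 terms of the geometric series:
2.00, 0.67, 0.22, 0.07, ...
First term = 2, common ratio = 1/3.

Sₙ = a(1 - rⁿ) / (1 - r)
S_9 = 2(1 - (1/3)^9) / (1 - (1/3))
S_9 = 2(1 - (1/19683)) / (2/3)
S_9 = 19682/6561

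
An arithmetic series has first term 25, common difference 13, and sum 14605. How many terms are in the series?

Using S = n/2 × [2a + (n-1)d]
14605 = n/2 × [2(25) + (n-1)(13)]
14605 = n/2 × [50 + 13n - 13]
29210 = n × [37 + 13n]
13n² + (37)n - 29210 = 0
Discriminant: Δ = (37)² - 4(13)(-29210) = 1369 + 1518920 = 1520289
√Δ = 1233
n = [-(37) + √Δ] / (2·13) = (-37 + 1233) / 26 = 1196 / 26 = 46
(The negative root is discarded since n must be a positive integer.)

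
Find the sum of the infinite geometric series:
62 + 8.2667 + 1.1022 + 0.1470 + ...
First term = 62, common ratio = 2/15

For |r| < 1, S = a / (1 - r)
S = 62 / (1 - (2/15))
S = 62 / (13/15)
S = 930/13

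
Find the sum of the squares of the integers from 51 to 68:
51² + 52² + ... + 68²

Use ∑_{k=1}^{n} k² = n(n+1)(2n+1)/6, then subtract the first 50 terms.
∑_{k=1}^{68} k² = 68×69×137/6 = 107134
∑_{k=1}^{50} k² = 50×51×101/6 = 42925
∑_{k=51}^{68} k² = 107134 - 42925 = 64209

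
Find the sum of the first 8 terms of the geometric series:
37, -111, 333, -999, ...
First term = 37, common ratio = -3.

Sₙ = a(1 - rⁿ) / (1 - r)
S_8 = 37(1 - (-3)^8) / (1 - (-3))
S_8 = 37(1 - 6561) / (4)
S_8 = -60680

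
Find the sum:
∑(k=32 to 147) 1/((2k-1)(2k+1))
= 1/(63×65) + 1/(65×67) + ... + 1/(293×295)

Partial fractions: 1/((2k-1)(2k+1)) = (1/2)[1/(2k-1) - 1/(2k+1)]
The series telescopes:
= (1/2)[1/63 - 1/295]
= 116/18585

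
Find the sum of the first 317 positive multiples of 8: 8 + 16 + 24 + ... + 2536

Factor out 8: = 8(1 + 2 + ... + 317) = 8 × n(n+1)/2
= 8 × 317×318/2
= 8 × 50403
= 403224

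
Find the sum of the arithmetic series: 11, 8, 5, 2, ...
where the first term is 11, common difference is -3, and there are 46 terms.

Sₙ = n/2 × (first + last)
Last term = a + (n-1)d = 11 + (46-1)×(-3) = -124
S_46 = 46/2 × (11 + (-124))
S_46 = 46/2 × (-113) = -2599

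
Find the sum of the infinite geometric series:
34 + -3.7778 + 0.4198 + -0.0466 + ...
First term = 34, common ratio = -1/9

For |r| < 1, S = a / (1 - r)
S = 34 / (1 - (-1/9))
S = 34 / (10/9)
S = 153/5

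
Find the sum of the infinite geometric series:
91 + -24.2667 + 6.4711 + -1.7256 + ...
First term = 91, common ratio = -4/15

For |r| < 1, S = a / (1 - r)
S = 91 / (1 - (-4/15))
S = 91 / (19/15)
S = 1365/19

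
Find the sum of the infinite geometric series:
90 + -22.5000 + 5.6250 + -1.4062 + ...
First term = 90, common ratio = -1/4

For |r| < 1, S = a / (1 - r)
S = 90 / (1 - (-1/4))
S = 90 / (5/4)
S = 72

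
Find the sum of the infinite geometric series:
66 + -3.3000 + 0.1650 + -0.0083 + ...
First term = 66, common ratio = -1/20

For |r| < 1, S = a / (1 - r)
S = 66 / (1 - (-1/20))
S = 66 / (21/20)
S = 440/7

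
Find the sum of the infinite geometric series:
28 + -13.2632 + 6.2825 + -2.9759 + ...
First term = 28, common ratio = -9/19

For |r| < 1, S = a / (1 - r)
S = 28 / (1 - (-9/19))
S = 28 / (28/19)
S = 19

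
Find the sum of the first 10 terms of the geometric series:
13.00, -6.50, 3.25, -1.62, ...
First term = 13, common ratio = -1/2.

Sₙ = a(1 - rⁿ) / (1 - r)
S_10 = 13(1 - (-1/2)^10) / (1 - (-1/2))
S_10 = 13(1 - (1/1024)) / (3/2)
S_10 = 4433/512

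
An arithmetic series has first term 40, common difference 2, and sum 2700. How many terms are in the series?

Using S = n/2 × [2a + (n-1)d]
2700 = n/2 × [2(40) + (n-1)(2)]
2700 = n/2 × [80 + 2n - 2]
5400 = n × [78 + 2n]
2n² + (78)n - 5400 = 0
Discriminant: Δ = (78)² - 4(2)(-5400) = 6084 + 43200 = 49284
√Δ = 222
n = [-(78) + √Δ] / (2·2) = (-78 + 222) / 4 = 144 / 4 = 36
(The negative root is discarded since n must be a positive integer.)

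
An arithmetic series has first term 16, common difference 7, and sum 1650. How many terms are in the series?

Using S = n/2 × [2a + (n-1)d]
1650 = n/2 × [2(16) + (n-1)(7)]
1650 = n/2 × [32 + 7n - 7]
3300 = n × [25 + 7n]
7n² + (25)n - 3300 = 0
Discriminant: Δ = (25)² - 4(7)(-3300) = 625 + 92400 = 93025
√Δ = 305
n = [-(25) + √Δ] / (2·7) = (-25 + 305) / 14 = 280 / 14 = 20
(The negative root is discarded since n must be a positive integer.)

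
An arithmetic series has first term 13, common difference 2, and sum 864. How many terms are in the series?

Using S = n/2 × [2a + (n-1)d]
864 = n/2 × [2(13) + (n-1)(2)]
864 = n/2 × [26 + 2n - 2]
1728 = n × [24 + 2n]
2n² + (24)n - 1728 = 0
Discriminant: Δ = (24)² - 4(2)(-1728) = 576 + 13824 = 14400
√Δ = 120
n = [-(24) + √Δ] / (2·2) = (-24 + 120) / 4 = 96 / 4 = 24
(The negative root is discarded since n must be a positive integer.)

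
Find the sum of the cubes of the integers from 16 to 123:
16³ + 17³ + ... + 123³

Use ∑_{k=1}^{n} k³ = [n(n+1)/2]², then subtract the first 15 terms.
∑_{k=1}^{123} k³ = [123×124/2]² = 7626² = 58155876
∑_{k=1}^{15} k³ = [15×16/2]² = 120² = 14400
∑_{k=16}^{123} k³ = 58155876 - 14400 = 58141476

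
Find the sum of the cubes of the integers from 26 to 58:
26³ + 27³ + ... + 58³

Use ∑_{k=1}^{n} k³ = [n(n+1)/2]², then subtract the first 25 terms.
∑_{k=1}^{58} k³ = [58×59/2]² = 1711² = 2927521
∑_{k=1}^{25} k³ = [25×26/2]² = 325² = 105625
∑_{k=26}^{58} k³ = 2927521 - 105625 = 2821896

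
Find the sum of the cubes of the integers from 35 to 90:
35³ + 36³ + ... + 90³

Use ∑_{k=1}^{n} k³ = [n(n+1)/2]², then subtract the first 34 terms.
∑_{k=1}^{90} k³ = [90×91/2]² = 4095² = 16769025
∑_{k=1}^{34} k³ = [34×35/2]² = 595² = 354025
∑_{k=35}^{90} k³ = 16769025 - 354025 = 16415000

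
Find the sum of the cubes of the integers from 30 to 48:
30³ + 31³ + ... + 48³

Use ∑_{k=1}^{n} k³ = [n(n+1)/2]², then subtract the first 29 terms.
∑_{k=1}^{48} k³ = [48×49/2]² = 1176² = 1382976
∑_{k=1}^{29} k³ = [29×30/2]² = 435² = 189225
∑_{k=30}^{48} k³ = 1382976 - 189225 = 1193751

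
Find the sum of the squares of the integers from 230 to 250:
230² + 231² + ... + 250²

Use ∑_{k=1}^{n} k² = n(n+1)(2n+1)/6, then subtract the first 229 terms.
∑_{k=1}^{250} k² = 250×251×501/6 = 5239625
∑_{k=1}^{229} k² = 229×230×459/6 = 4029255
∑_{k=230}^{250} k² = 5239625 - 4029255 = 1210370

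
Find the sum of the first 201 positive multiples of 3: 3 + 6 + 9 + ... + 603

Factor out 3: = 3(1 + 2 + ... + 201) = 3 × n(n+1)/2
= 3 × 201×202/2
= 3 × 20301
= 60903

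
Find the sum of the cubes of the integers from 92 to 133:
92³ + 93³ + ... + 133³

Use ∑_{k=1}^{n} k³ = [n(n+1)/2]², then subtract the first 91 terms.
∑_{k=1}^{133} k³ = [133×134/2]² = 8911² = 79405921
∑_{k=1}^{91} k³ = [91×92/2]² = 4186² = 17522596
∑_{k=92}^{133} k³ = 79405921 - 17522596 = 61883325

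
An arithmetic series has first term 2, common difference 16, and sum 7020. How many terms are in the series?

Using S = n/2 × [2a + (n-1)d]
7020 = n/2 × [2(2) + (n-1)(16)]
7020 = n/2 × [4 + 16n - 16]
14040 = n × [-12 + 16n]
16n² + (-12)n - 14040 = 0
Discriminant: Δ = (-12)² - 4(16)(-14040) = 144 + 898560 = 898704
√Δ = 948
n = [-(-12) + √Δ] / (2·16) = (12 + 948) / 32 = 960 / 32 = 30
(The negative root is discarded since n must be a positive integer.)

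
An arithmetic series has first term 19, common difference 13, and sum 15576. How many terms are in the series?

Using S = n/2 × [2a + (n-1)d]
15576 = n/2 × [2(19) + (n-1)(13)]
15576 = n/2 × [38 + 13n - 13]
31152 = n × [25 + 13n]
13n² + (25)n - 31152 = 0
Discriminant: Δ = (25)² - 4(13)(-31152) = 625 + 1619904 = 1620529
√Δ = 1273
n = [-(25) + √Δ] / (2·13) = (-25 + 1273) / 26 = 1248 / 26 = 48
(The negative root is discarded since n must be a positive integer.)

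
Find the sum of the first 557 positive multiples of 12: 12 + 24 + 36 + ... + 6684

Factor out 12: = 12(1 + 2 + ... + 557) = 12 × n(n+1)/2
= 12 × 557×558/2
= 12 × 155403
= 1864836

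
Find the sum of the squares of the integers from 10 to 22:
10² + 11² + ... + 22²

Use ∑_{k=1}^{n} k² = n(n+1)(2n+1)/6, then subtract the first 9 terms.
∑_{k=1}^{22} k² = 22×23×45/6 = 3795
∑_{k=1}^{9} k² = 9×10×19/6 = 285
∑_{k=10}^{22} k² = 3795 - 285 = 3510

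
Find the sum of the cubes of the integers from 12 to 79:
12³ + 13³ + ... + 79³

Use ∑_{k=1}^{n} k³ = [n(n+1)/2]², then subtract the first 11 terms.
∑_{k=1}^{79} k³ = [79×80/2]² = 3160² = 9985600
∑_{k=1}^{11} k³ = [11×12/2]² = 66² = 4356
∑_{k=12}^{79} k³ = 9985600 - 4356 = 9981244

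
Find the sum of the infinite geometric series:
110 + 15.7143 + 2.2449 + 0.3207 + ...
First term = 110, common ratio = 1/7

For |r| < 1, S = a / (1 - r)
S = 110 / (1 - (1/7))
S = 110 / (6/7)
S = 385/3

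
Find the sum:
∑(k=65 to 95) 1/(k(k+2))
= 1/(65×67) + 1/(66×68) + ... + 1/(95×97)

Partial fractions: 1/(k(k+2)) = (1/2)[1/k - 1/(k+2)]
Telescoping leaves the first two and last two terms:
= (1/2)[1/65 + 1/66 - 1/96 - 1/97]
= 65317/13316160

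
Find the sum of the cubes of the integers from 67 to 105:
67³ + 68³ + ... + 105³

Use ∑_{k=1}^{n} k³ = [n(n+1)/2]², then subtract the first 66 terms.
∑_{k=1}^{105} k³ = [105×106/2]² = 5565² = 30969225
∑_{k=1}^{66} k³ = [66×67/2]² = 2211² = 4888521
∑_{k=67}^{105} k³ = 30969225 - 4888521 = 26080704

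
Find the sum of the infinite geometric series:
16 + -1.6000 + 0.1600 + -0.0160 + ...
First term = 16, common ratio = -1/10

For |r| < 1, S = a / (1 - r)
S = 16 / (1 - (-1/10))
S = 16 / (11/10)
S = 160/11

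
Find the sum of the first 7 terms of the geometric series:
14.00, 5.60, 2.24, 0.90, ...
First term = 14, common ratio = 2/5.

Sₙ = a(1 - rⁿ) / (1 - r)
S_7 = 14(1 - (2/5)^7) / (1 - (2/5))
S_7 = 14(1 - (128/78125)) / (3/5)
S_7 = 363986/15625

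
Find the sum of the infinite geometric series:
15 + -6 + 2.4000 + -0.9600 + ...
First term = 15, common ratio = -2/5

For |r| < 1, S = a / (1 - r)
S = 15 / (1 - (-2/5))
S = 15 / (7/5)
S = 75/7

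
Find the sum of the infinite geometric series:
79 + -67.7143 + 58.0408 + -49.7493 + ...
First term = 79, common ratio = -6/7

For |r| < 1, S = a / (1 - r)
S = 79 / (1 - (-6/7))
S = 79 / (13/7)
S = 553/13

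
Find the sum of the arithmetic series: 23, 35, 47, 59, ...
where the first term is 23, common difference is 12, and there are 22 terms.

Sₙ = n/2 × (first + last)
Last term = a + (n-1)d = 23 + (22-1)×12 = 275
S_22 = 22/2 × (23 + 275)
S_22 = 22/2 × 298 = 3278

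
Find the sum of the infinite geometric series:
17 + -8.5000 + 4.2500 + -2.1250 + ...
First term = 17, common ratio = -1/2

For |r| < 1, S = a / (1 - r)
S = 17 / (1 - (-1/2))
S = 17 / (3/2)
S = 34/3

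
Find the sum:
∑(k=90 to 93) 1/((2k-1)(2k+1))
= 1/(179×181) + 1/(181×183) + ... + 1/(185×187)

Partial fractions: 1/((2k-1)(2k+1)) = (1/2)[1/(2k-1) - 1/(2k+1)]
The series telescopes:
= (1/2)[1/179 - 1/187]
= 4/33473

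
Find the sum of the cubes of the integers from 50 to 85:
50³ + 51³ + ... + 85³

Use ∑_{k=1}^{n} k³ = [n(n+1)/2]², then subtract the first 49 terms.
∑_{k=1}^{85} k³ = [85×86/2]² = 3655² = 13359025
∑_{k=1}^{49} k³ = [49×50/2]² = 1225² = 1500625
∑_{k=50}^{85} k³ = 13359025 - 1500625 = 11858400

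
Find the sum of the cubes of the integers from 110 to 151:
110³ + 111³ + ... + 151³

Use ∑_{k=1}^{n} k³ = [n(n+1)/2]², then subtract the first 109 terms.
∑_{k=1}^{151} k³ = [151×152/2]² = 11476² = 131698576
∑_{k=1}^{109} k³ = [109×110/2]² = 5995² = 35940025
∑_{k=110}^{151} k³ = 131698576 - 35940025 = 95758551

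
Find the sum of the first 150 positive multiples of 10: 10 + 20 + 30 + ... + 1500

Factor out 10: = 10(1 + 2 + ... + 150) = 10 × n(n+1)/2
= 10 × 150×151/2
= 10 × 11325
= 113250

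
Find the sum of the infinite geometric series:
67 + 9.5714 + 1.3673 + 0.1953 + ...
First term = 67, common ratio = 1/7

For |r| < 1, S = a / (1 - r)
S = 67 / (1 - (1/7))
S = 67 / (6/7)
S = 469/6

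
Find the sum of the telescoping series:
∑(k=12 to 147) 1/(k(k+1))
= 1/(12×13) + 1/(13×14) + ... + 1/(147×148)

Partial fractions: 1/(k(k+1)) = 1/k - 1/(k+1)
The series telescopes:
= (1/12 - 1/13) + (1/13 - 1/14) + ... + (1/147 - 1/148)
= 1/12 - 1/148
= 17/222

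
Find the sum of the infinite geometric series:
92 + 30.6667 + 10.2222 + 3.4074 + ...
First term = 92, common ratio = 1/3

For |r| < 1, S = a / (1 - r)
S = 92 / (1 - (1/3))
S = 92 / (2/3)
S = 138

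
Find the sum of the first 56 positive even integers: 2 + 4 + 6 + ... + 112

Sum of first n even numbers = n(n+1)
= 56×57
= 3192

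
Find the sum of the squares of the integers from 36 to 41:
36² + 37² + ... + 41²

Use ∑_{k=1}^{n} k² = n(n+1)(2n+1)/6, then subtract the first 35 terms.
∑_{k=1}^{41} k² = 41×42×83/6 = 23821
∑_{k=1}^{35} k² = 35×36×71/6 = 14910
∑_{k=36}^{41} k² = 23821 - 14910 = 8911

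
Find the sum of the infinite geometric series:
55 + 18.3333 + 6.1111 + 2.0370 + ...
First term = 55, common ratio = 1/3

For |r| < 1, S = a / (1 - r)
S = 55 / (1 - (1/3))
S = 55 / (2/3)
S = 165/2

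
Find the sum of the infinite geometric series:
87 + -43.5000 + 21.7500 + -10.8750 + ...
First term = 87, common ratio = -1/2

For |r| < 1, S = a / (1 - r)
S = 87 / (1 - (-1/2))
S = 87 / (3/2)
S = 58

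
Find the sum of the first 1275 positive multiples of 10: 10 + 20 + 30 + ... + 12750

Factor out 10: = 10(1 + 2 + ... + 1275) = 10 × n(n+1)/2
= 10 × 1275×1276/2
= 10 × 813450
= 8134500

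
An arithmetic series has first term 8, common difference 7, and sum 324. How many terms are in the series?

Using S = n/2 × [2a + (n-1)d]
324 = n/2 × [2(8) + (n-1)(7)]
324 = n/2 × [16 + 7n - 7]
648 = n × [9 + 7n]
7n² + (9)n - 648 = 0
Discriminant: Δ = (9)² - 4(7)(-648) = 81 + 18144 = 18225
√Δ = 135
n = [-(9) + √Δ] / (2·7) = (-9 + 135) / 14 = 126 / 14 = 9
(The negative root is discarded since n must be a positive integer.)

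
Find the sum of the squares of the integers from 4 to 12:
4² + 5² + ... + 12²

Use ∑_{k=1}^{n} k² = n(n+1)(2n+1)/6, then subtract the first 3 terms.
∑_{k=1}^{12} k² = 12×13×25/6 = 650
∑_{k=1}^{3} k² = 3×4×7/6 = 14
∑_{k=4}^{12} k² = 650 - 14 = 636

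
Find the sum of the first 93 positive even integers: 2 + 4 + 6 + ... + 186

Sum of first n even numbers = n(n+1)
= 93×94
= 8742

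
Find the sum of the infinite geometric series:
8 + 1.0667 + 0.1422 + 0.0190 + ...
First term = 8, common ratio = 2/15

For |r| < 1, S = a / (1 - r)
S = 8 / (1 - (2/15))
S = 8 / (13/15)
S = 120/13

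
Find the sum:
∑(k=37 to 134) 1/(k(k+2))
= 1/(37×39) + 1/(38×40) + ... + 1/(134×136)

Partial fractions: 1/(k(k+2)) = (1/2)[1/k - 1/(k+2)]
Telescoping leaves the first two and last two terms:
= (1/2)[1/37 + 1/38 - 1/135 - 1/136]
= 497987/25814160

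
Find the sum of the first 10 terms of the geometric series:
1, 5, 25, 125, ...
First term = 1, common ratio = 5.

Sₙ = a(1 - rⁿ) / (1 - r)
S_10 = 1(1 - 5^10) / (1 - 5)
S_10 = 1(1 - 9765625) / (-4)
S_10 = 2441406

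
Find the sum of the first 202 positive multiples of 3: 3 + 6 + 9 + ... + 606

Factor out 3: = 3(1 + 2 + ... + 202) = 3 × n(n+1)/2
= 3 × 202×203/2
= 3 × 20503
= 61509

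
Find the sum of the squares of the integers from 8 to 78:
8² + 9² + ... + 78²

Use ∑_{k=1}^{n} k² = n(n+1)(2n+1)/6, then subtract the first 7 terms.
∑_{k=1}^{78} k² = 78×79×157/6 = 161239
∑_{k=1}^{7} k² = 7×8×15/6 = 140
∑_{k=8}^{78} k² = 161239 - 140 = 161099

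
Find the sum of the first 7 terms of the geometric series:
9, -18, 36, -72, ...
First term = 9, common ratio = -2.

Sₙ = a(1 - rⁿ) / (1 - r)
S_7 = 9(1 - (-2)^7) / (1 - (-2))
S_7 = 9(1 - (-128)) / (3)
S_7 = 387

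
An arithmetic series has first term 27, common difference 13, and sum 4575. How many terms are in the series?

Using S = n/2 × [2a + (n-1)d]
4575 = n/2 × [2(27) + (n-1)(13)]
4575 = n/2 × [54 + 13n - 13]
9150 = n × [41 + 13n]
13n² + (41)n - 9150 = 0
Discriminant: Δ = (41)² - 4(13)(-9150) = 1681 + 475800 = 477481
√Δ = 691
n = [-(41) + √Δ] / (2·13) = (-41 + 691) / 26 = 650 / 26 = 25
(The negative root is discarded since n must be a positive integer.)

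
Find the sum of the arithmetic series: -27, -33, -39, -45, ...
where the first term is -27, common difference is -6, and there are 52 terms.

Sₙ = n/2 × (first + last)
Last term = a + (n-1)d = -27 + (52-1)×(-6) = -333
S_52 = 52/2 × (-27 + (-333))
S_52 = 52/2 × (-360) = -9360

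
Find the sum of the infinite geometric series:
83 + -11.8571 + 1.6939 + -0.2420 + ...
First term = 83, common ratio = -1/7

For |r| < 1, S = a / (1 - r)
S = 83 / (1 - (-1/7))
S = 83 / (8/7)
S = 581/8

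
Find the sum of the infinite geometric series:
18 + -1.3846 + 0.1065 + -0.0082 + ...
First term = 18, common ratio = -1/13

For |r| < 1, S = a / (1 - r)
S = 18 / (1 - (-1/13))
S = 18 / (14/13)
S = 117/7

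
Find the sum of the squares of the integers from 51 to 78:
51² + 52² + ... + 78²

Use ∑_{k=1}^{n} k² = n(n+1)(2n+1)/6, then subtract the first 50 terms.
∑_{k=1}^{78} k² = 78×79×157/6 = 161239
∑_{k=1}^{50} k² = 50×51×101/6 = 42925
∑_{k=51}^{78} k² = 161239 - 42925 = 118314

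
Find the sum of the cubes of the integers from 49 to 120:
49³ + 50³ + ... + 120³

Use ∑_{k=1}^{n} k³ = [n(n+1)/2]², then subtract the first 48 terms.
∑_{k=1}^{120} k³ = [120×121/2]² = 7260² = 52707600
∑_{k=1}^{48} k³ = [48×49/2]² = 1176² = 1382976
∑_{k=49}^{120} k³ = 52707600 - 1382976 = 51324624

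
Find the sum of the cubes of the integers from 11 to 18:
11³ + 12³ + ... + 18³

Use ∑_{k=1}^{n} k³ = [n(n+1)/2]², then subtract the first 10 terms.
∑_{k=1}^{18} k³ = [18×19/2]² = 171² = 29241
∑_{k=1}^{10} k³ = [10×11/2]² = 55² = 3025
∑_{k=11}^{18} k³ = 29241 - 3025 = 26216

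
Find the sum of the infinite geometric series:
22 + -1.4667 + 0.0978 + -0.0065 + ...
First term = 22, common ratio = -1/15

For |r| < 1, S = a / (1 - r)
S = 22 / (1 - (-1/15))
S = 22 / (16/15)
S = 165/8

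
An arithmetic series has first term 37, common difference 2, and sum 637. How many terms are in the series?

Using S = n/2 × [2a + (n-1)d]
637 = n/2 × [2(37) + (n-1)(2)]
637 = n/2 × [74 + 2n - 2]
1274 = n × [72 + 2n]
2n² + (72)n - 1274 = 0
Discriminant: Δ = (72)² - 4(2)(-1274) = 5184 + 10192 = 15376
√Δ = 124
n = [-(72) + √Δ] / (2·2) = (-72 + 124) / 4 = 52 / 4 = 13
(The negative root is discarded since n must be a positive integer.)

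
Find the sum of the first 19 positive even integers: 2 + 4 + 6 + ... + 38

Sum of first n even numbers = n(n+1)
= 19×20
= 380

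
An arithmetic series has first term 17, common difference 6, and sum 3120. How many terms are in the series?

Using S = n/2 × [2a + (n-1)d]
3120 = n/2 × [2(17) + (n-1)(6)]
3120 = n/2 × [34 + 6n - 6]
6240 = n × [28 + 6n]
6n² + (28)n - 6240 = 0
Discriminant: Δ = (28)² - 4(6)(-6240) = 784 + 149760 = 150544
√Δ = 388
n = [-(28) + √Δ] / (2·6) = (-28 + 388) / 12 = 360 / 12 = 30
(The negative root is discarded since n must be a positive integer.)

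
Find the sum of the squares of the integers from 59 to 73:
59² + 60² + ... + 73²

Use ∑_{k=1}^{n} k² = n(n+1)(2n+1)/6, then subtract the first 58 terms.
∑_{k=1}^{73} k² = 73×74×147/6 = 132349
∑_{k=1}^{58} k² = 58×59×117/6 = 66729
∑_{k=59}^{73} k² = 132349 - 66729 = 65620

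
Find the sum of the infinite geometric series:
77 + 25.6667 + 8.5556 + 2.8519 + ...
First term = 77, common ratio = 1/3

For |r| < 1, S = a / (1 - r)
S = 77 / (1 - (1/3))
S = 77 / (2/3)
S = 231/2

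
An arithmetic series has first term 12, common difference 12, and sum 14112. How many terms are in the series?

Using S = n/2 × [2a + (n-1)d]
14112 = n/2 × [2(12) + (n-1)(12)]
14112 = n/2 × [24 + 12n - 12]
28224 = n × [12 + 12n]
12n² + (12)n - 28224 = 0
Discriminant: Δ = (12)² - 4(12)(-28224) = 144 + 1354752 = 1354896
√Δ = 1164
n = [-(12) + √Δ] / (2·12) = (-12 + 1164) / 24 = 1152 / 24 = 48
(The negative root is discarded since n must be a positive integer.)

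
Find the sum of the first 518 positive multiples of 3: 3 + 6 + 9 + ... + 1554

Factor out 3: = 3(1 + 2 + ... + 518) = 3 × n(n+1)/2
= 3 × 518×519/2
= 3 × 134421
= 403263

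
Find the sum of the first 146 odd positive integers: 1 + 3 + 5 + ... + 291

Sum of first n odd numbers = n²
= 146²
= 21316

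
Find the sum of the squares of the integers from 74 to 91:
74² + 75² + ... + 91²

Use ∑_{k=1}^{n} k² = n(n+1)(2n+1)/6, then subtract the first 73 terms.
∑_{k=1}^{91} k² = 91×92×183/6 = 255346
∑_{k=1}^{73} k² = 73×74×147/6 = 132349
∑_{k=74}^{91} k² = 255346 - 132349 = 122997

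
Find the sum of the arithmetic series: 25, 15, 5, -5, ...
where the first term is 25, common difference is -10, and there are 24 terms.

Sₙ = n/2 × (first + last)
Last term = a + (n-1)d = 25 + (24-1)×(-10) = -205
S_24 = 24/2 × (25 + (-205))
S_24 = 24/2 × (-180) = -2160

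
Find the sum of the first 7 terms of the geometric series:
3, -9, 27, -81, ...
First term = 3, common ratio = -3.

Sₙ = a(1 - rⁿ) / (1 - r)
S_7 = 3(1 - (-3)^7) / (1 - (-3))
S_7 = 3(1 - (-2187)) / (4)
S_7 = 1641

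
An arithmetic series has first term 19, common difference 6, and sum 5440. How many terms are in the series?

Using S = n/2 × [2a + (n-1)d]
5440 = n/2 × [2(19) + (n-1)(6)]
5440 = n/2 × [38 + 6n - 6]
10880 = n × [32 + 6n]
6n² + (32)n - 10880 = 0
Discriminant: Δ = (32)² - 4(6)(-10880) = 1024 + 261120 = 262144
√Δ = 512
n = [-(32) + √Δ] / (2·6) = (-32 + 512) / 12 = 480 / 12 = 40
(The negative root is discarded since n must be a positive integer.)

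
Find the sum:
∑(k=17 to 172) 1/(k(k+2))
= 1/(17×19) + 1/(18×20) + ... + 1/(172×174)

Partial fractions: 1/(k(k+2)) = (1/2)[1/k - 1/(k+2)]
Telescoping leaves the first two and last two terms:
= (1/2)[1/17 + 1/18 - 1/173 - 1/174]
= 78949/1535202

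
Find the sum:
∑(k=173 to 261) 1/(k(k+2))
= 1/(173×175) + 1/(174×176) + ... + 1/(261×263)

Partial fractions: 1/(k(k+2)) = (1/2)[1/k - 1/(k+2)]
Telescoping leaves the first two and last two terms:
= (1/2)[1/173 + 1/174 - 1/262 - 1/263]
= 1013354/518552103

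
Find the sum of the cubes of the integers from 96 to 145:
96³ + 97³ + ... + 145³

Use ∑_{k=1}^{n} k³ = [n(n+1)/2]², then subtract the first 95 terms.
∑_{k=1}^{145} k³ = [145×146/2]² = 10585² = 112042225
∑_{k=1}^{95} k³ = [95×96/2]² = 4560² = 20793600
∑_{k=96}^{145} k³ = 112042225 - 20793600 = 91248625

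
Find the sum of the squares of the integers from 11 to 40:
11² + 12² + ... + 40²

Use ∑_{k=1}^{n} k² = n(n+1)(2n+1)/6, then subtract the first 10 terms.
∑_{k=1}^{40} k² = 40×41×81/6 = 22140
∑_{k=1}^{10} k² = 10×11×21/6 = 385
∑_{k=11}^{40} k² = 22140 - 385 = 21755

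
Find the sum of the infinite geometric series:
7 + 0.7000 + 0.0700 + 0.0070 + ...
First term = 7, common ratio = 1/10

For |r| < 1, S = a / (1 - r)
S = 7 / (1 - (1/10))
S = 7 / (9/10)
S = 70/9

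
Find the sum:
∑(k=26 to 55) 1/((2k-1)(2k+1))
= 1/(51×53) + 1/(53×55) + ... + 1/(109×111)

Partial fractions: 1/((2k-1)(2k+1)) = (1/2)[1/(2k-1) - 1/(2k+1)]
The series telescopes:
= (1/2)[1/51 - 1/111]
= 10/1887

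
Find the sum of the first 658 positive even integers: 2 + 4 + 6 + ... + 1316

Sum of first n even numbers = n(n+1)
= 658×659
= 433622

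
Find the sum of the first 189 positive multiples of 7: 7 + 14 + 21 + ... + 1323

Factor out 7: = 7(1 + 2 + ... + 189) = 7 × n(n+1)/2
= 7 × 189×190/2
= 7 × 17955
= 125685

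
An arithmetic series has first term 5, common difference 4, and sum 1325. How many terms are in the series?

Using S = n/2 × [2a + (n-1)d]
1325 = n/2 × [2(5) + (n-1)(4)]
1325 = n/2 × [10 + 4n - 4]
2650 = n × [6 + 4n]
4n² + (6)n - 2650 = 0
Discriminant: Δ = (6)² - 4(4)(-2650) = 36 + 42400 = 42436
√Δ = 206
n = [-(6) + √Δ] / (2·4) = (-6 + 206) / 8 = 200 / 8 = 25
(The negative root is discarded since n must be a positive integer.)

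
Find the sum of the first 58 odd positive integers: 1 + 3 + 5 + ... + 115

Sum of first n odd numbers = n²
= 58²
= 3364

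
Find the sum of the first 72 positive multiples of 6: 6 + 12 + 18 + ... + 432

Factor out 6: = 6(1 + 2 + ... + 72) = 6 × n(n+1)/2
= 6 × 72×73/2
= 6 × 2628
= 15768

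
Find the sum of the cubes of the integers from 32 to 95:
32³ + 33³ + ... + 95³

Use ∑_{k=1}^{n} k³ = [n(n+1)/2]², then subtract the first 31 terms.
∑_{k=1}^{95} k³ = [95×96/2]² = 4560² = 20793600
∑_{k=1}^{31} k³ = [31×32/2]² = 496² = 246016
∑_{k=32}^{95} k³ = 20793600 - 246016 = 20547584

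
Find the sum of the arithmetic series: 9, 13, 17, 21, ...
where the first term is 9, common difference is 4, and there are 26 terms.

Sₙ = n/2 × (first + last)
Last term = a + (n-1)d = 9 + (26-1)×4 = 109
S_26 = 26/2 × (9 + 109)
S_26 = 26/2 × 118 = 1534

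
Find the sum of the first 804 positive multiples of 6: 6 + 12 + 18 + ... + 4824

Factor out 6: = 6(1 + 2 + ... + 804) = 6 × n(n+1)/2
= 6 × 804×805/2
= 6 × 323610
= 1941660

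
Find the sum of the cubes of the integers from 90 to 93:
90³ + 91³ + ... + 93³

Use ∑_{k=1}^{n} k³ = [n(n+1)/2]², then subtract the first 89 terms.
∑_{k=1}^{93} k³ = [93×94/2]² = 4371² = 19105641
∑_{k=1}^{89} k³ = [89×90/2]² = 4005² = 16040025
∑_{k=90}^{93} k³ = 19105641 - 16040025 = 3065616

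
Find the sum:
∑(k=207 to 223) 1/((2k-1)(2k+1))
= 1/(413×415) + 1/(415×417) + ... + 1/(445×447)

Partial fractions: 1/((2k-1)(2k+1)) = (1/2)[1/(2k-1) - 1/(2k+1)]
The series telescopes:
= (1/2)[1/413 - 1/447]
= 17/184611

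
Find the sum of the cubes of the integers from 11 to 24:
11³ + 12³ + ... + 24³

Use ∑_{k=1}^{n} k³ = [n(n+1)/2]², then subtract the first 10 terms.
∑_{k=1}^{24} k³ = [24×25/2]² = 300² = 90000
∑_{k=1}^{10} k³ = [10×11/2]² = 55² = 3025
∑_{k=11}^{24} k³ = 90000 - 3025 = 86975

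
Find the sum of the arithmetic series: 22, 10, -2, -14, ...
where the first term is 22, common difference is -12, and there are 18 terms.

Sₙ = n/2 × (first + last)
Last term = a + (n-1)d = 22 + (18-1)×(-12) = -182
S_18 = 18/2 × (22 + (-182))
S_18 = 18/2 × (-160) = -1440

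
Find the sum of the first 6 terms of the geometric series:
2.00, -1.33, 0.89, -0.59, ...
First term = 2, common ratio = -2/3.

Sₙ = a(1 - rⁿ) / (1 - r)
S_6 = 2(1 - (-2/3)^6) / (1 - (-2/3))
S_6 = 2(1 - (64/729)) / (5/3)
S_6 = 266/243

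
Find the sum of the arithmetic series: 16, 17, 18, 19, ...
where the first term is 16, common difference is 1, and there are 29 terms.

Sₙ = n/2 × (first + last)
Last term = a + (n-1)d = 16 + (29-1)×1 = 44
S_29 = 29/2 × (16 + 44)
S_29 = 29/2 × 60 = 870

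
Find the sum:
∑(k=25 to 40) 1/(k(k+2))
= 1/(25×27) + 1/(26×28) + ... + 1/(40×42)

Partial fractions: 1/(k(k+2)) = (1/2)[1/k - 1/(k+2)]
Telescoping leaves the first two and last two terms:
= (1/2)[1/25 + 1/26 - 1/41 - 1/42]
= 4234/279825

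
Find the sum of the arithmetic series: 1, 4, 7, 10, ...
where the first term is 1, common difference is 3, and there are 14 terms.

Sₙ = n/2 × (first + last)
Last term = a + (n-1)d = 1 + (14-1)×3 = 40
S_14 = 14/2 × (1 + 40)
S_14 = 14/2 × 41 = 287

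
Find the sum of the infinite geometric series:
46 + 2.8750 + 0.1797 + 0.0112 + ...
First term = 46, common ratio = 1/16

For |r| < 1, S = a / (1 - r)
S = 46 / (1 - (1/16))
S = 46 / (15/16)
S = 736/15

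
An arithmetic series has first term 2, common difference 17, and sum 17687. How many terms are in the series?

Using S = n/2 × [2a + (n-1)d]
17687 = n/2 × [2(2) + (n-1)(17)]
17687 = n/2 × [4 + 17n - 17]
35374 = n × [-13 + 17n]
17n² + (-13)n - 35374 = 0
Discriminant: Δ = (-13)² - 4(17)(-35374) = 169 + 2405432 = 2405601
√Δ = 1551
n = [-(-13) + √Δ] / (2·17) = (13 + 1551) / 34 = 1564 / 34 = 46
(The negative root is discarded since n must be a positive integer.)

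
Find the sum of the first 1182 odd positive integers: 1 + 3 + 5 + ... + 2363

Sum of first n odd numbers = n²
= 1182²
= 1397124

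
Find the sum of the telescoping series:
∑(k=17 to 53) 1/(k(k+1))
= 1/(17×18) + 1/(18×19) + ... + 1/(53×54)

Partial fractions: 1/(k(k+1)) = 1/k - 1/(k+1)
The series telescopes:
= (1/17 - 1/18) + (1/18 - 1/19) + ... + (1/53 - 1/54)
= 1/17 - 1/54
= 37/918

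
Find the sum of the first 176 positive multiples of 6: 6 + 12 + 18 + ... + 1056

Factor out 6: = 6(1 + 2 + ... + 176) = 6 × n(n+1)/2
= 6 × 176×177/2
= 6 × 15576
= 93456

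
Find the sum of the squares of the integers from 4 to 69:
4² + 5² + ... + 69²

Use ∑_{k=1}^{n} k² = n(n+1)(2n+1)/6, then subtract the first 3 terms.
∑_{k=1}^{69} k² = 69×70×139/6 = 111895
∑_{k=1}^{3} k² = 3×4×7/6 = 14
∑_{k=4}^{69} k² = 111895 - 14 = 111881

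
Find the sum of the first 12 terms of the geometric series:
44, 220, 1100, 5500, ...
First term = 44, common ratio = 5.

Sₙ = a(1 - rⁿ) / (1 - r)
S_12 = 44(1 - 5^12) / (1 - 5)
S_12 = 44(1 - 244140625) / (-4)
S_12 = 2685546864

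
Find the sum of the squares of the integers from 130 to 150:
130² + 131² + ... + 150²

Use ∑_{k=1}^{n} k² = n(n+1)(2n+1)/6, then subtract the first 129 terms.
∑_{k=1}^{150} k² = 150×151×301/6 = 1136275
∑_{k=1}^{129} k² = 129×130×259/6 = 723905
∑_{k=130}^{150} k² = 1136275 - 723905 = 412370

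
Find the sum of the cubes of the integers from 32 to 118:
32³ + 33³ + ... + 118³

Use ∑_{k=1}^{n} k³ = [n(n+1)/2]², then subtract the first 31 terms.
∑_{k=1}^{118} k³ = [118×119/2]² = 7021² = 49294441
∑_{k=1}^{31} k³ = [31×32/2]² = 496² = 246016
∑_{k=32}^{118} k³ = 49294441 - 246016 = 49048425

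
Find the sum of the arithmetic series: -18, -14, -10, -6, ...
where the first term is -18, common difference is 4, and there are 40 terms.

Sₙ = n/2 × (first + last)
Last term = a + (n-1)d = -18 + (40-1)×4 = 138
S_40 = 40/2 × (-18 + 138)
S_40 = 40/2 × 120 = 2400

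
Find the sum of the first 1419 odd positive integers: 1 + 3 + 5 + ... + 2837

Sum of first n odd numbers = n²
= 1419²
= 2013561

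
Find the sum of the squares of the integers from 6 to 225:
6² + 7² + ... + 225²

Use ∑_{k=1}^{n} k² = n(n+1)(2n+1)/6, then subtract the first 5 terms.
∑_{k=1}^{225} k² = 225×226×451/6 = 3822225
∑_{k=1}^{5} k² = 5×6×11/6 = 55
∑_{k=6}^{225} k² = 3822225 - 55 = 3822170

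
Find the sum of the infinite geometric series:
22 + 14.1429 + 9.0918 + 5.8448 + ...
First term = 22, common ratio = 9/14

For |r| < 1, S = a / (1 - r)
S = 22 / (1 - (9/14))
S = 22 / (5/14)
S = 308/5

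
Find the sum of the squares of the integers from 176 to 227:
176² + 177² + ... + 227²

Use ∑_{k=1}^{n} k² = n(n+1)(2n+1)/6, then subtract the first 175 terms.
∑_{k=1}^{227} k² = 227×228×455/6 = 3924830
∑_{k=1}^{175} k² = 175×176×351/6 = 1801800
∑_{k=176}^{227} k² = 3924830 - 1801800 = 2123030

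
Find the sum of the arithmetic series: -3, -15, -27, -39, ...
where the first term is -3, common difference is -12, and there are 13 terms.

Sₙ = n/2 × (first + last)
Last term = a + (n-1)d = -3 + (13-1)×(-12) = -147
S_13 = 13/2 × (-3 + (-147))
S_13 = 13/2 × (-150) = -975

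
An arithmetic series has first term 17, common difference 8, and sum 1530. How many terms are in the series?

Using S = n/2 × [2a + (n-1)d]
1530 = n/2 × [2(17) + (n-1)(8)]
1530 = n/2 × [34 + 8n - 8]
3060 = n × [26 + 8n]
8n² + (26)n - 3060 = 0
Discriminant: Δ = (26)² - 4(8)(-3060) = 676 + 97920 = 98596
√Δ = 314
n = [-(26) + √Δ] / (2·8) = (-26 + 314) / 16 = 288 / 16 = 18
(The negative root is discarded since n must be a positive integer.)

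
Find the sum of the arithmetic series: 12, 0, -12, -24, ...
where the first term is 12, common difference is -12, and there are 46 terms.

Sₙ = n/2 × (first + last)
Last term = a + (n-1)d = 12 + (46-1)×(-12) = -528
S_46 = 46/2 × (12 + (-528))
S_46 = 46/2 × (-516) = -11868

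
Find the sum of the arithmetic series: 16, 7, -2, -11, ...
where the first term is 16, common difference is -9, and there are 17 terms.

Sₙ = n/2 × (first + last)
Last term = a + (n-1)d = 16 + (17-1)×(-9) = -128
S_17 = 17/2 × (16 + (-128))
S_17 = 17/2 × (-112) = -952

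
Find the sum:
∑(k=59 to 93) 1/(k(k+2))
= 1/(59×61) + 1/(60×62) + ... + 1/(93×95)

Partial fractions: 1/(k(k+2)) = (1/2)[1/k - 1/(k+2)]
Telescoping leaves the first two and last two terms:
= (1/2)[1/59 + 1/60 - 1/94 - 1/95]
= 39361/6322440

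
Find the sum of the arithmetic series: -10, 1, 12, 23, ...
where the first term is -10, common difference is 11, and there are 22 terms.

Sₙ = n/2 × (first + last)
Last term = a + (n-1)d = -10 + (22-1)×11 = 221
S_22 = 22/2 × (-10 + 221)
S_22 = 22/2 × 211 = 2321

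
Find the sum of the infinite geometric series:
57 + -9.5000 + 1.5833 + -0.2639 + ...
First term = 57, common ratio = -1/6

For |r| < 1, S = a / (1 - r)
S = 57 / (1 - (-1/6))
S = 57 / (7/6)
S = 342/7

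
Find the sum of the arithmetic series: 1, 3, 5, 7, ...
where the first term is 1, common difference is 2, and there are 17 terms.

Sₙ = n/2 × (first + last)
Last term = a + (n-1)d = 1 + (17-1)×2 = 33
S_17 = 17/2 × (1 + 33)
S_17 = 17/2 × 34 = 289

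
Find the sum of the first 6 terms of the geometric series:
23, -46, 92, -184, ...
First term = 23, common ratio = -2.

Sₙ = a(1 - rⁿ) / (1 - r)
S_6 = 23(1 - (-2)^6) / (1 - (-2))
S_6 = 23(1 - 64) / (3)
S_6 = -483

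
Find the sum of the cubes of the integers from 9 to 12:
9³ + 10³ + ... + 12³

Use ∑_{k=1}^{n} k³ = [n(n+1)/2]², then subtract the first 8 terms.
∑_{k=1}^{12} k³ = [12×13/2]² = 78² = 6084
∑_{k=1}^{8} k³ = [8×9/2]² = 36² = 1296
∑_{k=9}^{12} k³ = 6084 - 1296 = 4788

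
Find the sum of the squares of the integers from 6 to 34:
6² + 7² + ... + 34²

Use ∑_{k=1}^{n} k² = n(n+1)(2n+1)/6, then subtract the first 5 terms.
∑_{k=1}^{34} k² = 34×35×69/6 = 13685
∑_{k=1}^{5} k² = 5×6×11/6 = 55
∑_{k=6}^{34} k² = 13685 - 55 = 13630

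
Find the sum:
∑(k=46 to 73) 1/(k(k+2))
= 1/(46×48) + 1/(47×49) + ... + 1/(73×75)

Partial fractions: 1/(k(k+2)) = (1/2)[1/k - 1/(k+2)]
Telescoping leaves the first two and last two terms:
= (1/2)[1/46 + 1/47 - 1/74 - 1/75]
= 48503/5999550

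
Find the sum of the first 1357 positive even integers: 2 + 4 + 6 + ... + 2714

Sum of first n even numbers = n(n+1)
= 1357×1358
= 1842806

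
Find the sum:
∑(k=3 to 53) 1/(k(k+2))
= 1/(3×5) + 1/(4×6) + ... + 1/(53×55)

Partial fractions: 1/(k(k+2)) = (1/2)[1/k - 1/(k+2)]
Telescoping leaves the first two and last two terms:
= (1/2)[1/3 + 1/4 - 1/54 - 1/55]
= 3247/11880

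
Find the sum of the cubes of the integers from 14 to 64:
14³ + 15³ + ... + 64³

Use ∑_{k=1}^{n} k³ = [n(n+1)/2]², then subtract the first 13 terms.
∑_{k=1}^{64} k³ = [64×65/2]² = 2080² = 4326400
∑_{k=1}^{13} k³ = [13×14/2]² = 91² = 8281
∑_{k=14}^{64} k³ = 4326400 - 8281 = 4318119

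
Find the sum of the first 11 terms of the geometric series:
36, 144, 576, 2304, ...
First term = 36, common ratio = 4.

Sₙ = a(1 - rⁿ) / (1 - r)
S_11 = 36(1 - 4^11) / (1 - 4)
S_11 = 36(1 - 4194304) / (-3)
S_11 = 50331636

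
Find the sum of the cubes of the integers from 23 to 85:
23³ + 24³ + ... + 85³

Use ∑_{k=1}^{n} k³ = [n(n+1)/2]², then subtract the first 22 terms.
∑_{k=1}^{85} k³ = [85×86/2]² = 3655² = 13359025
∑_{k=1}^{22} k³ = [22×23/2]² = 253² = 64009
∑_{k=23}^{85} k³ = 13359025 - 64009 = 13295016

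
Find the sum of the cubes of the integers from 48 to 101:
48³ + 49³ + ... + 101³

Use ∑_{k=1}^{n} k³ = [n(n+1)/2]², then subtract the first 47 terms.
∑_{k=1}^{101} k³ = [101×102/2]² = 5151² = 26532801
∑_{k=1}^{47} k³ = [47×48/2]² = 1128² = 1272384
∑_{k=48}^{101} k³ = 26532801 - 1272384 = 25260417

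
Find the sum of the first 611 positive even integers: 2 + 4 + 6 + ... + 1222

Sum of first n even numbers = n(n+1)
= 611×612
= 373932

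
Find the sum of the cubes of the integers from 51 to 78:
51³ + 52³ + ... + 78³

Use ∑_{k=1}^{n} k³ = [n(n+1)/2]², then subtract the first 50 terms.
∑_{k=1}^{78} k³ = [78×79/2]² = 3081² = 9492561
∑_{k=1}^{50} k³ = [50×51/2]² = 1275² = 1625625
∑_{k=51}^{78} k³ = 9492561 - 1625625 = 7866936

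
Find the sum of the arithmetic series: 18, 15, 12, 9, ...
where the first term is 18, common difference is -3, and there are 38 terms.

Sₙ = n/2 × (first + last)
Last term = a + (n-1)d = 18 + (38-1)×(-3) = -93
S_38 = 38/2 × (18 + (-93))
S_38 = 38/2 × (-75) = -1425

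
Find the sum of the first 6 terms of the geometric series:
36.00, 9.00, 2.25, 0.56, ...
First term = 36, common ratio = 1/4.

Sₙ = a(1 - rⁿ) / (1 - r)
S_6 = 36(1 - (1/4)^6) / (1 - (1/4))
S_6 = 36(1 - (1/4096)) / (3/4)
S_6 = 12285/256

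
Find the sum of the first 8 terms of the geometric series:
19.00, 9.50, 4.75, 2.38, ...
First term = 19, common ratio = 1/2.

Sₙ = a(1 - rⁿ) / (1 - r)
S_8 = 19(1 - (1/2)^8) / (1 - (1/2))
S_8 = 19(1 - (1/256)) / (1/2)
S_8 = 4845/128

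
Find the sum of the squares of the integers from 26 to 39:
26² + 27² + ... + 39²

Use ∑_{k=1}^{n} k² = n(n+1)(2n+1)/6, then subtract the first 25 terms.
∑_{k=1}^{39} k² = 39×40×79/6 = 20540
∑_{k=1}^{25} k² = 25×26×51/6 = 5525
∑_{k=26}^{39} k² = 20540 - 5525 = 15015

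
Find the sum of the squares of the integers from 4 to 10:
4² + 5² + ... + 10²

Use ∑_{k=1}^{n} k² = n(n+1)(2n+1)/6, then subtract the first 3 terms.
∑_{k=1}^{10} k² = 10×11×21/6 = 385
∑_{k=1}^{3} k² = 3×4×7/6 = 14
∑_{k=4}^{10} k² = 385 - 14 = 371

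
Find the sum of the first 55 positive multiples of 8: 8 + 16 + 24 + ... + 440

Factor out 8: = 8(1 + 2 + ... + 55) = 8 × n(n+1)/2
= 8 × 55×56/2
= 8 × 1540
= 12320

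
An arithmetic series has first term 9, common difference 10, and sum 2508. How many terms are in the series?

Using S = n/2 × [2a + (n-1)d]
2508 = n/2 × [2(9) + (n-1)(10)]
2508 = n/2 × [18 + 10n - 10]
5016 = n × [8 + 10n]
10n² + (8)n - 5016 = 0
Discriminant: Δ = (8)² - 4(10)(-5016) = 64 + 200640 = 200704
√Δ = 448
n = [-(8) + √Δ] / (2·10) = (-8 + 448) / 20 = 440 / 20 = 22
(The negative root is discarded since n must be a positive integer.)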